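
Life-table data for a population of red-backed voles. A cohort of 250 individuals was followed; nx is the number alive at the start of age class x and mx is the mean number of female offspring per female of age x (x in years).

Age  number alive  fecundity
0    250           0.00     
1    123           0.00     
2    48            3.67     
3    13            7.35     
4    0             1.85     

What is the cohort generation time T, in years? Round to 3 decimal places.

lx = nx/n0 = nx/250: 1, 0.492, 0.192, 0.052, 0
lx·mx: 0, 0, 0.70464, 0.3822, 0 → R0 = 1.08684
x·lx·mx: 0, 0, 1.40928, 1.1466, 0 → Σ = 2.55588
T = 2.55588 / 1.08684 = 2.351662… → 2.352

2.352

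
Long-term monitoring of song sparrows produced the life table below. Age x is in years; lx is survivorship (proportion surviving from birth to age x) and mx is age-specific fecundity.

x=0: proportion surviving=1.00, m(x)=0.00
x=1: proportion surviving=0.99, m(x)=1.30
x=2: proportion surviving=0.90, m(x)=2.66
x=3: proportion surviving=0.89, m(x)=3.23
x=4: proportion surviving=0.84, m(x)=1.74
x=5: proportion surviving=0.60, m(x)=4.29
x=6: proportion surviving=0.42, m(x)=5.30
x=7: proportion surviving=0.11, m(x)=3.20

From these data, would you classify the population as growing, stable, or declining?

growing

R0 = Σ lx·mx = 0 + 1.287 + 2.394 + 2.8747 + 1.4616 + 2.574 + 2.226 + 0.352 = 13.1693
R0 > 1, so the population is growing.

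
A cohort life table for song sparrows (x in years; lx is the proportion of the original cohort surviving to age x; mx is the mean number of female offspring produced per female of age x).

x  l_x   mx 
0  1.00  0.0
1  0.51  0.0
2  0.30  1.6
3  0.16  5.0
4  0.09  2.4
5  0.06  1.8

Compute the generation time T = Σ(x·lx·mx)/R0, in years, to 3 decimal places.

2.970

lx·mx: 0, 0, 0.48, 0.8, 0.216, 0.108 → R0 = 1.604
x·lx·mx: 0, 0, 0.96, 2.4, 0.864, 0.54 → Σ = 4.764
T = 4.764 / 1.604 = 2.970075… → 2.970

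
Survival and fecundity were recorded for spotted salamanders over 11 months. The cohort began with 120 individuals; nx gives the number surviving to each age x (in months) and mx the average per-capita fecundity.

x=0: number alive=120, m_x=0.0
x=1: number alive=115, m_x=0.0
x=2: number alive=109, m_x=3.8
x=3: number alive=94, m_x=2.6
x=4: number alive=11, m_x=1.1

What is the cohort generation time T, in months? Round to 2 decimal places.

lx = nx/n0 = nx/120: 1, 0.95833…, 0.90833…, 0.78333…, 0.09167…
lx·mx: 0, 0, 3.451667…, 2.036667…, 0.100833… → R0 = 5.589167…
x·lx·mx: 0, 0, 6.903333…, 6.11…, 0.403333… → Σ = 13.416667…
T = 13.416667… / 5.589167… = 2.400477… → 2.40

2.40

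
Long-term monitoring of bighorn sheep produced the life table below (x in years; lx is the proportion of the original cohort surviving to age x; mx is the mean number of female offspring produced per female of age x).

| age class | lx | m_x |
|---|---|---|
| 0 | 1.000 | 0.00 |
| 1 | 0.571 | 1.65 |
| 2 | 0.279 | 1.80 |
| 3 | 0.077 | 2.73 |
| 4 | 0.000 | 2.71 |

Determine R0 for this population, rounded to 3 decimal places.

lx·mx by age: 0, 0.94215, 0.5022, 0.21021, 0
R0 = Σ lx·mx = 1.65456 → 1.655

1.655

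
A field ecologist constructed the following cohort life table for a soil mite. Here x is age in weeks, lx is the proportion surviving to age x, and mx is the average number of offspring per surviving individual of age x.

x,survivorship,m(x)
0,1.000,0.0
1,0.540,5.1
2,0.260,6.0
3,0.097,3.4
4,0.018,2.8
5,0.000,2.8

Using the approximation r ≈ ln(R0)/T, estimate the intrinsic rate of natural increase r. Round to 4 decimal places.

1.0274

R0 = Σ lx·mx = 0 + 2.754 + 1.56 + 0.3298 + 0.0504 + 0 = 4.6942
Σ x·lx·mx = 7.065; T = 7.065/4.6942 = 1.50505…
r ≈ ln(R0)/T = ln(4.6942)/1.50505… = 1.027427… → 1.0274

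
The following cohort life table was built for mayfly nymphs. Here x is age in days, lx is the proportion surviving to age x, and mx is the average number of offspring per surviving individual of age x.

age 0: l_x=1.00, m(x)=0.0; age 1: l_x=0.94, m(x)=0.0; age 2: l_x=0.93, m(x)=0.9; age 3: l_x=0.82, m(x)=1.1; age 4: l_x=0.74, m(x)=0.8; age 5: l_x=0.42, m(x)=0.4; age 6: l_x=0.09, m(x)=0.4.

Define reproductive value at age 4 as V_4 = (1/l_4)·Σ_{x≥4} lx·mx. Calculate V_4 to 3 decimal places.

1.076

lx·mx for x ≥ 4: 0.592, 0.168, 0.036 → sum = 0.796
V_4 = 0.796 / l_4 = 0.796 / 0.74 = 1.075676… → 1.076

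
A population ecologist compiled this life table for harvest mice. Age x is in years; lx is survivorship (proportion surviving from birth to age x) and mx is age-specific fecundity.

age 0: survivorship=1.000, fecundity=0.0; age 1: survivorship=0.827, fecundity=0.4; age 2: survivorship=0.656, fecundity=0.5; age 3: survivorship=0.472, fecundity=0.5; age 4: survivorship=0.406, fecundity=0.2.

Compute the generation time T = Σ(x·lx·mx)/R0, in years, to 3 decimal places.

2.069

lx·mx: 0, 0.3308, 0.328, 0.236, 0.0812 → R0 = 0.976
x·lx·mx: 0, 0.3308, 0.656, 0.708, 0.3248 → Σ = 2.0196
T = 2.0196 / 0.976 = 2.069262… → 2.069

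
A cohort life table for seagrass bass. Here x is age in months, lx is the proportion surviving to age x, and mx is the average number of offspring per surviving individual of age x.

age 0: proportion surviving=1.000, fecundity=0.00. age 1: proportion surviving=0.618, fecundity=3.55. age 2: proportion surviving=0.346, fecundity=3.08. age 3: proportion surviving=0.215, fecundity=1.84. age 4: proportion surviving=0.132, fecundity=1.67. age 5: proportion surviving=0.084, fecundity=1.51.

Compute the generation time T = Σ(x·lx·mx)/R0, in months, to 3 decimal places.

lx·mx: 0, 2.1939, 1.06568, 0.3956, 0.22044, 0.12684 → R0 = 4.00246
x·lx·mx: 0, 2.1939, 2.13136, 1.1868, 0.88176, 0.6342 → Σ = 7.02802
T = 7.02802 / 4.00246 = 1.755925… → 1.756

1.756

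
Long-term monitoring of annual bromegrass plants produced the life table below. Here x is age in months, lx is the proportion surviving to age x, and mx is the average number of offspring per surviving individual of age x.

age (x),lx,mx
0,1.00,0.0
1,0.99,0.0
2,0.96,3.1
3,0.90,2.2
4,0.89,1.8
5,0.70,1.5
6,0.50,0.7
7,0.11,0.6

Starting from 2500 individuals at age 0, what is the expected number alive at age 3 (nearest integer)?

Expected survivors = N0 · l_3 = 2500 × 0.90 = 2250 → 2250

2250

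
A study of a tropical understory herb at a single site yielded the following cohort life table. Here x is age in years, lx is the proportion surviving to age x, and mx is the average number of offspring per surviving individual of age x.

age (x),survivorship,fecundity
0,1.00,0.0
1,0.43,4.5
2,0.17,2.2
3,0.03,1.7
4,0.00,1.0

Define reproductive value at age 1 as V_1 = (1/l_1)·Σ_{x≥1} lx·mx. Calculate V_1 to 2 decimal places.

lx·mx for x ≥ 1: 1.935, 0.374, 0.051, 0 → sum = 2.36
V_1 = 2.36 / l_1 = 2.36 / 0.43 = 5.488372… → 5.49

5.49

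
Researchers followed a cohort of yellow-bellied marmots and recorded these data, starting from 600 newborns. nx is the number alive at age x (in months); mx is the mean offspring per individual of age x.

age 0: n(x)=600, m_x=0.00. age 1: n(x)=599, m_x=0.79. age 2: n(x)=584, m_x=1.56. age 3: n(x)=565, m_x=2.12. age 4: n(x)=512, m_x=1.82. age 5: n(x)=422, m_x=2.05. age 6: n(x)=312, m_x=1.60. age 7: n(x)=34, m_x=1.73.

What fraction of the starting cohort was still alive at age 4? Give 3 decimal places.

l_4 = n_4/n_0 = 512/600 = 0.853333… → 0.853

0.853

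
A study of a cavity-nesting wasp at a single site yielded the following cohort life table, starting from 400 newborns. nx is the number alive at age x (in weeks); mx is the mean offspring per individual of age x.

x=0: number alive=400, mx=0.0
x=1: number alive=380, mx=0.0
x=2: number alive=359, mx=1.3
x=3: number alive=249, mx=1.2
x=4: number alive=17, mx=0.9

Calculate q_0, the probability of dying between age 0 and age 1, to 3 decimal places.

0.050

lx = nx/n0 = nx/400: 1, 0.95, 0.8975, 0.6225, 0.0425
q_0 = (l_0 − l_1) / l_0 = (1 − 0.95) / 1
     = 0.05 / 1 = 0.05 → 0.050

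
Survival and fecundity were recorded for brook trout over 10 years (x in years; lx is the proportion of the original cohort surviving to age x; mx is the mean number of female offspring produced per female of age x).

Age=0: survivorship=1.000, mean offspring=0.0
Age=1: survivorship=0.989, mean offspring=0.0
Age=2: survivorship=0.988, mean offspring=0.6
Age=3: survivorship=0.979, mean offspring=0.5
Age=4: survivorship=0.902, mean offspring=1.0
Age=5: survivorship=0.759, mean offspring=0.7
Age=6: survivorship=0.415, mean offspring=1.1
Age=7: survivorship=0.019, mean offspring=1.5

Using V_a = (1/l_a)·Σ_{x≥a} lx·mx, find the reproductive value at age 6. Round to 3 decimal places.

lx·mx for x ≥ 6: 0.4565, 0.0285 → sum = 0.485
V_6 = 0.485 / l_6 = 0.485 / 0.415 = 1.168675… → 1.169

1.169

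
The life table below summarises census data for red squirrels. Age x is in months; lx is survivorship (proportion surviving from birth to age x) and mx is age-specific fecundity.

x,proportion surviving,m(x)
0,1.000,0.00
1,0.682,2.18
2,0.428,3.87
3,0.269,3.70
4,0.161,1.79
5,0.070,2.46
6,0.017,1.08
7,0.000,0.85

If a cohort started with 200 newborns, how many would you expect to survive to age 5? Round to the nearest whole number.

14

Expected survivors = N0 · l_5 = 200 × 0.070 = 14 → 14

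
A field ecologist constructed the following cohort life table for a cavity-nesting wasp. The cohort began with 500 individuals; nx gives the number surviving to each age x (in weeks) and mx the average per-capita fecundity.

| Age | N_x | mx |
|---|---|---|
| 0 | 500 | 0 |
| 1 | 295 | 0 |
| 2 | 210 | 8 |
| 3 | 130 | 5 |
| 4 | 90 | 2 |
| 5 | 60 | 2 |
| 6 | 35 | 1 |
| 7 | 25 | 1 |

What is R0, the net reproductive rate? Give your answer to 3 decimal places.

lx = nx/n0 = nx/500: 1, 0.59, 0.42, 0.26, 0.18, 0.12, 0.07, 0.05
lx·mx by age: 0, 0, 3.36, 1.3, 0.36, 0.24, 0.07, 0.05
R0 = Σ lx·mx = 5.38 → 5.380

5.380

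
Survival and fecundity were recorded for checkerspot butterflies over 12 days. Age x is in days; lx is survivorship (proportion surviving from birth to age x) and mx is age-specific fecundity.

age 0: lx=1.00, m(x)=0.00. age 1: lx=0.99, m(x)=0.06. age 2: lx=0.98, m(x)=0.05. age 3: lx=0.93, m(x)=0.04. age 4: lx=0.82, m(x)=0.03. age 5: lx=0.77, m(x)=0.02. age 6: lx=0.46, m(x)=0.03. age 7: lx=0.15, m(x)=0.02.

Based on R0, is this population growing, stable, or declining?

declining

R0 = Σ lx·mx = 0 + 0.0594 + 0.049 + 0.0372 + 0.0246 + 0.0154 + 0.0138 + 0.003 = 0.2024
R0 < 1, so the population is declining.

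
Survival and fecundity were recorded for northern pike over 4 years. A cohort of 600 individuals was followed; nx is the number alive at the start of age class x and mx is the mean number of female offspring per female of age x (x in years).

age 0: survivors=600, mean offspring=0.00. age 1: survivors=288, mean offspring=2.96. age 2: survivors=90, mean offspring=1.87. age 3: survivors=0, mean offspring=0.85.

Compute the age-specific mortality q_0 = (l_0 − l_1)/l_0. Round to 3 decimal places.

0.520

lx = nx/n0 = nx/600: 1, 0.48, 0.15, 0
q_0 = (l_0 − l_1) / l_0 = (1 − 0.48) / 1
     = 0.52 / 1 = 0.52 → 0.520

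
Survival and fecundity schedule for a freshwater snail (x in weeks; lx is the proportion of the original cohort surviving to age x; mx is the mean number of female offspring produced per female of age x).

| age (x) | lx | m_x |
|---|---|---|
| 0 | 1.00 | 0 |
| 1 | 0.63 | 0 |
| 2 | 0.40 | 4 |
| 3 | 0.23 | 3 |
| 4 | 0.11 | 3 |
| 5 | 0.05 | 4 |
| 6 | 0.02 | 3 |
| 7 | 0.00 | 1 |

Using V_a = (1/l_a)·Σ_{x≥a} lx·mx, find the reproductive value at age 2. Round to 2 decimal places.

lx·mx for x ≥ 2: 1.6, 0.69, 0.33, 0.2, 0.06, 0 → sum = 2.88
V_2 = 2.88 / l_2 = 2.88 / 0.4 = 7.2 → 7.20

7.20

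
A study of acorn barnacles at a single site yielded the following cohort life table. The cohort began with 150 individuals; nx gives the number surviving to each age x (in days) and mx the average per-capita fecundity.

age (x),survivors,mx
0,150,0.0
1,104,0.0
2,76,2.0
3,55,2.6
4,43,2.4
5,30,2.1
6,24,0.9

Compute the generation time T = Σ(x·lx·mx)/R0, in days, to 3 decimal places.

3.294

lx = nx/n0 = nx/150: 1, 0.69333…, 0.50667…, 0.36667…, 0.28667…, 0.2, 0.16
lx·mx: 0, 0, 1.013333…, 0.953333…, 0.688…, 0.42, 0.144 → R0 = 3.218667…
x·lx·mx: 0, 0, 2.026667…, 2.86…, 2.752…, 2.1, 0.864 → Σ = 10.602667…
T = 10.602667… / 3.218667… = 3.294118… → 3.294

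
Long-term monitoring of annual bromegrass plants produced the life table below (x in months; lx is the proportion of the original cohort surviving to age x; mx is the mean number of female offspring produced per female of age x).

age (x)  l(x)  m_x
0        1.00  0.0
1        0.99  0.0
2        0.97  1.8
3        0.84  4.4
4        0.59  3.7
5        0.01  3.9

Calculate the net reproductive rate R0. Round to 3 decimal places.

7.664

lx·mx by age: 0, 0, 1.746, 3.696, 2.183, 0.039
R0 = Σ lx·mx = 7.664 → 7.664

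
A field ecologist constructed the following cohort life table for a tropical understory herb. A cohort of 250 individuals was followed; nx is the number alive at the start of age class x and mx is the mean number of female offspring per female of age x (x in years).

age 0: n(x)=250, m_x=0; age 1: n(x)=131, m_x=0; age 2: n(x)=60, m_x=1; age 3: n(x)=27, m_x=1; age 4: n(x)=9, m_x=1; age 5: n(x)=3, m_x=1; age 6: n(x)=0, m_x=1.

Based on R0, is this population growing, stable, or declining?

lx = nx/n0 = nx/250: 1, 0.524, 0.24, 0.108, 0.036, 0.012, 0
R0 = Σ lx·mx = 0 + 0 + 0.24 + 0.108 + 0.036 + 0.012 + 0 = 0.396
R0 < 1, so the population is declining.

declining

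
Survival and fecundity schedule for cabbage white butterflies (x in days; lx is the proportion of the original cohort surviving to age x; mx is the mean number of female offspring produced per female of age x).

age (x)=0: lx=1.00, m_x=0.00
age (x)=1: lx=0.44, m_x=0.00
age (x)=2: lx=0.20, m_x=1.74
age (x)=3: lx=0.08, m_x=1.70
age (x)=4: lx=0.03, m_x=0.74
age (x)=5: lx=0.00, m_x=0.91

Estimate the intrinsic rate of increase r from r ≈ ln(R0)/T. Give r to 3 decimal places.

R0 = Σ lx·mx = 0 + 0 + 0.348 + 0.136 + 0.0222 + 0 = 0.5062
Σ x·lx·mx = 1.1928; T = 1.1928/0.5062 = 2.35638…
r ≈ ln(R0)/T = ln(0.5062)/2.35638… = -0.28893… → -0.289

-0.289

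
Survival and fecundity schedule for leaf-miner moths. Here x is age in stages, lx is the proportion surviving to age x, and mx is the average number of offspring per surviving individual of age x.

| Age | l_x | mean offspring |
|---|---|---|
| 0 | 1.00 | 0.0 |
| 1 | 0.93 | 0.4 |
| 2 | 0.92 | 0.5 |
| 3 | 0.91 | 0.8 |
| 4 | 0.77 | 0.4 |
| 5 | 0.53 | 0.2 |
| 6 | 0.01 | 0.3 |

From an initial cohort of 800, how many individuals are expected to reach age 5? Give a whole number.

Expected survivors = N0 · l_5 = 800 × 0.53 = 424 → 424

424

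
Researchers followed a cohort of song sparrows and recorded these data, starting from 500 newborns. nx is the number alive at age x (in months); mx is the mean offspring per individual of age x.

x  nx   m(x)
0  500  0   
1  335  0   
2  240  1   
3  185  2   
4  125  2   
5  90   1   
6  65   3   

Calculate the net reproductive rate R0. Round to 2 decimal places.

lx = nx/n0 = nx/500: 1, 0.67, 0.48, 0.37, 0.25, 0.18, 0.13
lx·mx by age: 0, 0, 0.48, 0.74, 0.5, 0.18, 0.39
R0 = Σ lx·mx = 2.29 → 2.29

2.29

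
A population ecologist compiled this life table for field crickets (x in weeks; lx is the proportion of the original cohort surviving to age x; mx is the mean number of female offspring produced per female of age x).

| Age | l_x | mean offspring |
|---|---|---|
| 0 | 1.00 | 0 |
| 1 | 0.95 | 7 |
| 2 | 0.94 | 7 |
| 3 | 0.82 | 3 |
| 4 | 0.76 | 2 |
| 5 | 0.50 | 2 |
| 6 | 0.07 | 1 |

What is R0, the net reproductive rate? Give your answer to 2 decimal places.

lx·mx by age: 0, 6.65, 6.58, 2.46, 1.52, 1, 0.07
R0 = Σ lx·mx = 18.28 → 18.28

18.28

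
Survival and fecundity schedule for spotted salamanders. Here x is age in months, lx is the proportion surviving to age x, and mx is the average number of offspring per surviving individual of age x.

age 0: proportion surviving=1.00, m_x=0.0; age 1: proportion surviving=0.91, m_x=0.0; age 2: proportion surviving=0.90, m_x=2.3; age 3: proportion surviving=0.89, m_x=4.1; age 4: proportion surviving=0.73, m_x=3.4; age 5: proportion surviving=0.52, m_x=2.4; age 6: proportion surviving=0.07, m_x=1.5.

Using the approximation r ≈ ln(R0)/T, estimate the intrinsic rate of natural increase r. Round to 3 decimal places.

0.676

R0 = Σ lx·mx = 0 + 0 + 2.07 + 3.649 + 2.482 + 1.248 + 0.105 = 9.554
Σ x·lx·mx = 31.885; T = 31.885/9.554 = 3.33735…
r ≈ ln(R0)/T = ln(9.554)/3.33735… = 0.67627… → 0.676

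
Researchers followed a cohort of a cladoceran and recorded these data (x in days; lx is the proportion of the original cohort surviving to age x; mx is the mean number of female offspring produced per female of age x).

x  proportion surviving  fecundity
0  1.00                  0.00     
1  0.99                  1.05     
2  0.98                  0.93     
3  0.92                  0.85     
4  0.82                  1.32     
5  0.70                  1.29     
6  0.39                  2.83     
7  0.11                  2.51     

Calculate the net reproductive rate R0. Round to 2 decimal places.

6.10

lx·mx by age: 0, 1.0395, 0.9114, 0.782, 1.0824, 0.903, 1.1037, 0.2761
R0 = Σ lx·mx = 6.0981 → 6.10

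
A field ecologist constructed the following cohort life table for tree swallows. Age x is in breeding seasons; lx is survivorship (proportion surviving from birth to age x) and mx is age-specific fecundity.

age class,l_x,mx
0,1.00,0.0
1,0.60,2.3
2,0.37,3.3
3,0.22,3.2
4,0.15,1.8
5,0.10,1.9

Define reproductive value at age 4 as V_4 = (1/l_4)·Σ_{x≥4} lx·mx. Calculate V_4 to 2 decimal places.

lx·mx for x ≥ 4: 0.27, 0.19 → sum = 0.46
V_4 = 0.46 / l_4 = 0.46 / 0.15 = 3.066667… → 3.07

3.07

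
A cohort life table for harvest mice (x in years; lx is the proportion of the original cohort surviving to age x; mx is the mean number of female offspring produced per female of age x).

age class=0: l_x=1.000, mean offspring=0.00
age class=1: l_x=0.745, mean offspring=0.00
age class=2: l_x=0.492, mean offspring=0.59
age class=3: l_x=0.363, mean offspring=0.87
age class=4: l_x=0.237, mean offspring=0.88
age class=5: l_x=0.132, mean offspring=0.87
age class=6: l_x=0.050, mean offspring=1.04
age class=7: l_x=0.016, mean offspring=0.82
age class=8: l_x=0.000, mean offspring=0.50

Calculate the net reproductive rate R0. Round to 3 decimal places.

0.995

lx·mx by age: 0, 0, 0.29028, 0.31581, 0.20856, 0.11484, 0.052, 0.01312, 0
R0 = Σ lx·mx = 0.99461 → 0.995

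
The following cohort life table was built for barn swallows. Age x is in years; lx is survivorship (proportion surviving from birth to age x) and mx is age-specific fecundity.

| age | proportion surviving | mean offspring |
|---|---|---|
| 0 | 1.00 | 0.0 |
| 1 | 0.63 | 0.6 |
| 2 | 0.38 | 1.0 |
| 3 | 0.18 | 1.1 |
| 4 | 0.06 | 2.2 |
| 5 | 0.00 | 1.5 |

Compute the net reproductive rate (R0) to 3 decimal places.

lx·mx by age: 0, 0.378, 0.38, 0.198, 0.132, 0
R0 = Σ lx·mx = 1.088 → 1.088

1.088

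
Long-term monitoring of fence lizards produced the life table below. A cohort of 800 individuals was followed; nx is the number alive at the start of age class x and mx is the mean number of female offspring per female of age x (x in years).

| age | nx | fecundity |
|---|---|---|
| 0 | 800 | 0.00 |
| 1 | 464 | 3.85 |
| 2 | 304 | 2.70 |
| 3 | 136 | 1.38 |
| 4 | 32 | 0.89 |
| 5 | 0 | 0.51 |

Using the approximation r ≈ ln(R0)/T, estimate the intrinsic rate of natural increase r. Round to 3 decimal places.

lx = nx/n0 = nx/800: 1, 0.58, 0.38, 0.17, 0.04, 0
R0 = Σ lx·mx = 0 + 2.233 + 1.026 + 0.2346 + 0.0356 + 0 = 3.5292
Σ x·lx·mx = 5.1312; T = 5.1312/3.5292 = 1.45393…
r ≈ ln(R0)/T = ln(3.5292)/1.45393… = 0.86736… → 0.867

0.867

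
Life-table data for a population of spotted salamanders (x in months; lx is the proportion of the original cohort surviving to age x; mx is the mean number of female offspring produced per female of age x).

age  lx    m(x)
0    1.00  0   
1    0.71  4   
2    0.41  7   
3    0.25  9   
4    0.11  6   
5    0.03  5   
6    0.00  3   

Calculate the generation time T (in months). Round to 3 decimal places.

2.135

lx·mx: 0, 2.84, 2.87, 2.25, 0.66, 0.15, 0 → R0 = 8.77
x·lx·mx: 0, 2.84, 5.74, 6.75, 2.64, 0.75, 0 → Σ = 18.72
T = 18.72 / 8.77 = 2.13455… → 2.135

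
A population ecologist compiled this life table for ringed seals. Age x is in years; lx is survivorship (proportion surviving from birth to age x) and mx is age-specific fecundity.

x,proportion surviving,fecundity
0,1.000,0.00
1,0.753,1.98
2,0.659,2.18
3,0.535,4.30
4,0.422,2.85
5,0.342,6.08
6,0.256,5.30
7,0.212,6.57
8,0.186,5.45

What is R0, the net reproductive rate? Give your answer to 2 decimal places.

12.27

lx·mx by age: 0, 1.49094, 1.43662, 2.3005, 1.2027, 2.07936, 1.3568, 1.39284, 1.0137
R0 = Σ lx·mx = 12.27346 → 12.27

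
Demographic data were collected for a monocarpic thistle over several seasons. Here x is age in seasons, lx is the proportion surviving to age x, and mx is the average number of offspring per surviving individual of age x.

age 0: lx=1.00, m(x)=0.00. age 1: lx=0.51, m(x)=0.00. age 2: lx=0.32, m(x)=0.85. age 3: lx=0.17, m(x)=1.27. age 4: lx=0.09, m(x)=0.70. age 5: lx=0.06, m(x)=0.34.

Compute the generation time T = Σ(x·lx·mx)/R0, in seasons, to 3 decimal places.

lx·mx: 0, 0, 0.272, 0.2159, 0.063, 0.0204 → R0 = 0.5713
x·lx·mx: 0, 0, 0.544, 0.6477, 0.252, 0.102 → Σ = 1.5457
T = 1.5457 / 0.5713 = 2.705584… → 2.706

2.706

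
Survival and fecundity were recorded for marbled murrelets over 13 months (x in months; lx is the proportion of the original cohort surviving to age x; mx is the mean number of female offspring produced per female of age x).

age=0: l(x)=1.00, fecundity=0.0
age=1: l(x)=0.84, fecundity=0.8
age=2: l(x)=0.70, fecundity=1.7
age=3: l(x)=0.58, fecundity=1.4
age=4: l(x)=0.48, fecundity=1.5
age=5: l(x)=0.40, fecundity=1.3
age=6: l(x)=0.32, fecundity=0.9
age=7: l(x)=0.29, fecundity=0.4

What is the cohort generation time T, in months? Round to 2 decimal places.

lx·mx: 0, 0.672, 1.19, 0.812, 0.72, 0.52, 0.288, 0.116 → R0 = 4.318
x·lx·mx: 0, 0.672, 2.38, 2.436, 2.88, 2.6, 1.728, 0.812 → Σ = 13.508
T = 13.508 / 4.318 = 3.1283… → 3.13

3.13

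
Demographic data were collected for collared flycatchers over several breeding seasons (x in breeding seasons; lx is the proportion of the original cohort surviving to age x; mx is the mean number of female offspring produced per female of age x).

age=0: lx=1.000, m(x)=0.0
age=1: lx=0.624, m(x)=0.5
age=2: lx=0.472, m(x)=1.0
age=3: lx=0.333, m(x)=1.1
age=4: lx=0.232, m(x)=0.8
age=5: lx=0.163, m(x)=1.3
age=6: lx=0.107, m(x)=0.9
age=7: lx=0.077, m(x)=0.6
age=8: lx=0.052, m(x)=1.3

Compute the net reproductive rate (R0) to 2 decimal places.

1.76

lx·mx by age: 0, 0.312, 0.472, 0.3663, 0.1856, 0.2119, 0.0963, 0.0462, 0.0676
R0 = Σ lx·mx = 1.7579 → 1.76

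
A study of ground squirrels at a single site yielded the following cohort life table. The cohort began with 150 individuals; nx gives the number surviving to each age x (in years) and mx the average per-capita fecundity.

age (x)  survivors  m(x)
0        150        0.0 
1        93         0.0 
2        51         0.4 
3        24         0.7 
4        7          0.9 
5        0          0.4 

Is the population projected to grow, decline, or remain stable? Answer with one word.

lx = nx/n0 = nx/150: 1, 0.62, 0.34, 0.16, 0.04667…, 0
R0 = Σ lx·mx = 0 + 0 + 0.136 + 0.112 + 0.042… + 0 = 0.29…
R0 < 1, so the population is declining.

declining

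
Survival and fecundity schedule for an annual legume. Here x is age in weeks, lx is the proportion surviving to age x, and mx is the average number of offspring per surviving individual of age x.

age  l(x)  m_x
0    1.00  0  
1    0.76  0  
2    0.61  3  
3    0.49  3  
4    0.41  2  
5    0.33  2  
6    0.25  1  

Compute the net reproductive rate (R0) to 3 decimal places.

5.030

lx·mx by age: 0, 0, 1.83, 1.47, 0.82, 0.66, 0.25
R0 = Σ lx·mx = 5.03 → 5.030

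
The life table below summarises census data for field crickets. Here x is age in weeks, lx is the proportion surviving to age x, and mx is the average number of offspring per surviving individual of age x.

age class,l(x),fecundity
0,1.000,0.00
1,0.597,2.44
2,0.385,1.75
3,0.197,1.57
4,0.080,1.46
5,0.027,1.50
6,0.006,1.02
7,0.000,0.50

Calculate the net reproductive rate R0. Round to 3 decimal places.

2.603

lx·mx by age: 0, 1.45668, 0.67375, 0.30929, 0.1168, 0.0405, 0.00612, 0
R0 = Σ lx·mx = 2.60314 → 2.603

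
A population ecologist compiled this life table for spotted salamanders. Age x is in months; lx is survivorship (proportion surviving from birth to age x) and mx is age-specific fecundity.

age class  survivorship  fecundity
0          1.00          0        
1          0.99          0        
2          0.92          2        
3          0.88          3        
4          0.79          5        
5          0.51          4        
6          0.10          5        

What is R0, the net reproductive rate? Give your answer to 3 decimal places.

lx·mx by age: 0, 0, 1.84, 2.64, 3.95, 2.04, 0.5
R0 = Σ lx·mx = 10.97 → 10.970

10.970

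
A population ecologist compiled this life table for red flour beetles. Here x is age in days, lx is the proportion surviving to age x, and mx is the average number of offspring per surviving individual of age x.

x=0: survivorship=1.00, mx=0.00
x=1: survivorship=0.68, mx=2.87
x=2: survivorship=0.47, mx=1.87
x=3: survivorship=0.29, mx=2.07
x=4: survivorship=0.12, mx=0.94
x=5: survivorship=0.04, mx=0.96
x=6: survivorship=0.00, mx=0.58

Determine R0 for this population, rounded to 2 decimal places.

3.58

lx·mx by age: 0, 1.9516, 0.8789, 0.6003, 0.1128, 0.0384, 0
R0 = Σ lx·mx = 3.582 → 3.58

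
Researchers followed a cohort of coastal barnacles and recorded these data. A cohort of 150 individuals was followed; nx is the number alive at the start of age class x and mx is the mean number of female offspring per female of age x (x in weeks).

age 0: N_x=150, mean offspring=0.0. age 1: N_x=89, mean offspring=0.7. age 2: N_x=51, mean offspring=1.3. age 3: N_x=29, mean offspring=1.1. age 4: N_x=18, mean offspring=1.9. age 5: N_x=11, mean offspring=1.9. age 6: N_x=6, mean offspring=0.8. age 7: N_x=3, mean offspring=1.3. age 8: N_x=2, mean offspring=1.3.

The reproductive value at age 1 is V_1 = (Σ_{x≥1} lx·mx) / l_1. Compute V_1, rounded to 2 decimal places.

lx = nx/n0 = nx/150: 1, 0.59333…, 0.34, 0.19333…, 0.12, 0.07333…, 0.04, 0.02, 0.01333…
lx·mx for x ≥ 1: 0.415333…, 0.442, 0.212667…, 0.228, 0.139333…, 0.032, 0.026, 0.017333… → sum = 1.512667…
V_1 = 1.512667… / l_1 = 1.512667… / 0.593333… = 2.549438… → 2.55

2.55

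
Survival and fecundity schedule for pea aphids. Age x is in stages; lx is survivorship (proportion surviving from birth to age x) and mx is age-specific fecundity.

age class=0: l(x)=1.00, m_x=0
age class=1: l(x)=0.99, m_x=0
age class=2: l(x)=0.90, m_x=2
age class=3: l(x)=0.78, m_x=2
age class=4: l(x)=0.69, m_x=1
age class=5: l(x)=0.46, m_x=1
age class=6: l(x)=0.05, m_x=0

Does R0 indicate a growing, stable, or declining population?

growing

R0 = Σ lx·mx = 0 + 0 + 1.8 + 1.56 + 0.69 + 0.46 + 0 = 4.51
R0 > 1, so the population is growing.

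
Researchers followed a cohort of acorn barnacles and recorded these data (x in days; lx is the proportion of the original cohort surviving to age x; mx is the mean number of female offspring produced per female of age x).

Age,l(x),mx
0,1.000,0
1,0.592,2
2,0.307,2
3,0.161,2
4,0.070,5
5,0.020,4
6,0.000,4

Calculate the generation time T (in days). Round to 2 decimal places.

2.03

lx·mx: 0, 1.184, 0.614, 0.322, 0.35, 0.08, 0 → R0 = 2.55
x·lx·mx: 0, 1.184, 1.228, 0.966, 1.4, 0.4, 0 → Σ = 5.178
T = 5.178 / 2.55 = 2.030588… → 2.03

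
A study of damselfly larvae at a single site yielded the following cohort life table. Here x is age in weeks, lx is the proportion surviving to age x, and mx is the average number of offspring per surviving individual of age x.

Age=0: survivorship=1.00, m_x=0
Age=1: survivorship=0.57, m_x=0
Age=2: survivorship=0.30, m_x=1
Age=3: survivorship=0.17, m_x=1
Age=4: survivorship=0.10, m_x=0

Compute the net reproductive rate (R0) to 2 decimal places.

lx·mx by age: 0, 0, 0.3, 0.17, 0
R0 = Σ lx·mx = 0.47 → 0.47

0.47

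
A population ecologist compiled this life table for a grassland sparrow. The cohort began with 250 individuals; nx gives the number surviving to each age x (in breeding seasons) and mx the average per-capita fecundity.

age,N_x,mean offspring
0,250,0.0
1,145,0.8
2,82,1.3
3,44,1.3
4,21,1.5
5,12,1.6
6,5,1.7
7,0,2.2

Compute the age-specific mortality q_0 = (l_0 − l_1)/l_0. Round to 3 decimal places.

lx = nx/n0 = nx/250: 1, 0.58, 0.328, 0.176, 0.084, 0.048, 0.02, 0
q_0 = (l_0 − l_1) / l_0 = (1 − 0.58) / 1
     = 0.42 / 1 = 0.42 → 0.420

0.420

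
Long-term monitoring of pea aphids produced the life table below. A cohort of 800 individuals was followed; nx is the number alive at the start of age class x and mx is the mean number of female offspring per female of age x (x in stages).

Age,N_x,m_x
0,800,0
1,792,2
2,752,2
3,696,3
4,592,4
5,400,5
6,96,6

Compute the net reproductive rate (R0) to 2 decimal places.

12.65

lx = nx/n0 = nx/800: 1, 0.99, 0.94, 0.87, 0.74, 0.5, 0.12
lx·mx by age: 0, 1.98, 1.88, 2.61, 2.96, 2.5, 0.72
R0 = Σ lx·mx = 12.65 → 12.65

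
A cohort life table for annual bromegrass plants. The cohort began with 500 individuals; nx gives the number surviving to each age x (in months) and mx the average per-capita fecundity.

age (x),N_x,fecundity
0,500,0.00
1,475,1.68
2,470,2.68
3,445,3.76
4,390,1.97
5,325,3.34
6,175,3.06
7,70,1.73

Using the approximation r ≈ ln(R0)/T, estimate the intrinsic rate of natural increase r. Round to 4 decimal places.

lx = nx/n0 = nx/500: 1, 0.95, 0.94, 0.89, 0.78, 0.65, 0.35, 0.14
R0 = Σ lx·mx = 0 + 1.596 + 2.5192 + 3.3464 + 1.5366 + 2.171 + 1.071 + 0.2422 = 12.4824
Σ x·lx·mx = 41.7964; T = 41.7964/12.4824 = 3.34843…
r ≈ ln(R0)/T = ln(12.4824)/3.34843… = 0.753882… → 0.7539

0.7539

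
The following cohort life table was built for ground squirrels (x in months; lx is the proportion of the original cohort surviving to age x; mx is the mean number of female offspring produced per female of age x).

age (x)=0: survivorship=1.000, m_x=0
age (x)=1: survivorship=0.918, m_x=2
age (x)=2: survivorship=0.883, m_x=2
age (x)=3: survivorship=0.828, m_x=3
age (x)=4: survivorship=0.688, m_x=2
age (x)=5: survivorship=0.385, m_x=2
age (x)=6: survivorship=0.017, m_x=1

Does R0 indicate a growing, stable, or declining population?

growing

R0 = Σ lx·mx = 0 + 1.836 + 1.766 + 2.484 + 1.376 + 0.77 + 0.017 = 8.249
R0 > 1, so the population is growing.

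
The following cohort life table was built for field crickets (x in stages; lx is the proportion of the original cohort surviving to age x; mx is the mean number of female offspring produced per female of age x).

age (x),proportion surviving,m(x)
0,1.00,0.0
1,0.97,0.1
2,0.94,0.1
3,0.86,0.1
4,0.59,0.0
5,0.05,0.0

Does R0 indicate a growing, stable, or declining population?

R0 = Σ lx·mx = 0 + 0.097 + 0.094 + 0.086 + 0 + 0 = 0.277
R0 < 1, so the population is declining.

declining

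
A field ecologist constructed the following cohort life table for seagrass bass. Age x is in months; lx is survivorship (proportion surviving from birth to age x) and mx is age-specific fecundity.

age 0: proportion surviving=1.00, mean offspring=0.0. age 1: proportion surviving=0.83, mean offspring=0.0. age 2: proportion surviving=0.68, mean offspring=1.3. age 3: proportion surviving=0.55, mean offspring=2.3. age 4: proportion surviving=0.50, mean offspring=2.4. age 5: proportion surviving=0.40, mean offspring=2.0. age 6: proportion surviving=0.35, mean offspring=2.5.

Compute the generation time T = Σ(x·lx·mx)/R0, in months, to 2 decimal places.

lx·mx: 0, 0, 0.884, 1.265, 1.2, 0.8, 0.875 → R0 = 5.024
x·lx·mx: 0, 0, 1.768, 3.795, 4.8, 4, 5.25 → Σ = 19.613
T = 19.613 / 5.024 = 3.903861… → 3.90

3.90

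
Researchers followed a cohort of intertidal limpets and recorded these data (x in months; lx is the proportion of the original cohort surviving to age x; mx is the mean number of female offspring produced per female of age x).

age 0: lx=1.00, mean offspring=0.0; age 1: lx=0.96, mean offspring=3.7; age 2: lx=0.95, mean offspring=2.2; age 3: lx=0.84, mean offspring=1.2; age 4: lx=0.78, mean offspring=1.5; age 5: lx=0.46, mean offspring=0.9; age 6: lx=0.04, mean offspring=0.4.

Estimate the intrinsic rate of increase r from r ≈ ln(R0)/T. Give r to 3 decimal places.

0.989

R0 = Σ lx·mx = 0 + 3.552 + 2.09 + 1.008 + 1.17 + 0.414 + 0.016 = 8.25
Σ x·lx·mx = 17.602; T = 17.602/8.25 = 2.13358…
r ≈ ln(R0)/T = ln(8.25)/2.13358… = 0.98905… → 0.989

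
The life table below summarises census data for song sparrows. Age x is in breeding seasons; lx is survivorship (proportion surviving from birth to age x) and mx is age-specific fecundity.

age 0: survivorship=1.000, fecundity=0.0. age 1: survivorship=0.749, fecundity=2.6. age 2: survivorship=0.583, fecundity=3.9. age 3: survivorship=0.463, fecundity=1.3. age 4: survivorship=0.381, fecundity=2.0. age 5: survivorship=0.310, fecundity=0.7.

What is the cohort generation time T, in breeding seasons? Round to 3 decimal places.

2.143

lx·mx: 0, 1.9474, 2.2737, 0.6019, 0.762, 0.217 → R0 = 5.802
x·lx·mx: 0, 1.9474, 4.5474, 1.8057, 3.048, 1.085 → Σ = 12.4335
T = 12.4335 / 5.802 = 2.142968… → 2.143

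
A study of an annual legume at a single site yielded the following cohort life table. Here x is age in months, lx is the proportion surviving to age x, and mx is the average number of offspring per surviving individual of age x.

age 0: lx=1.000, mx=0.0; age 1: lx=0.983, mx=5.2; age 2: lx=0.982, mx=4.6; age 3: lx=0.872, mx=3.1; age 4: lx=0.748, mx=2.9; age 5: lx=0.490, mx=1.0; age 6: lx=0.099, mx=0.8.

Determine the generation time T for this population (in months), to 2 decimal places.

2.25

lx·mx: 0, 5.1116, 4.5172, 2.7032, 2.1692, 0.49, 0.0792 → R0 = 15.0704
x·lx·mx: 0, 5.1116, 9.0344, 8.1096, 8.6768, 2.45, 0.4752 → Σ = 33.8576
T = 33.8576 / 15.0704 = 2.246629… → 2.25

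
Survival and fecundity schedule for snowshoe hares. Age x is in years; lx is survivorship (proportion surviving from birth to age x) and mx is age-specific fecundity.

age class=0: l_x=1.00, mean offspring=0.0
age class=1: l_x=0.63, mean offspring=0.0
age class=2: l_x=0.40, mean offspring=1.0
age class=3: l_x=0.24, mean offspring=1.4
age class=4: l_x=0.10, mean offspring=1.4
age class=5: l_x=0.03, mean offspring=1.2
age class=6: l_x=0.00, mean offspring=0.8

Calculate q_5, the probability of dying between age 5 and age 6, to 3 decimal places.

1.000

q_5 = (l_5 − l_6) / l_5 = (0.03 − 0) / 0.03
     = 0.03 / 0.03 = 1 → 1.000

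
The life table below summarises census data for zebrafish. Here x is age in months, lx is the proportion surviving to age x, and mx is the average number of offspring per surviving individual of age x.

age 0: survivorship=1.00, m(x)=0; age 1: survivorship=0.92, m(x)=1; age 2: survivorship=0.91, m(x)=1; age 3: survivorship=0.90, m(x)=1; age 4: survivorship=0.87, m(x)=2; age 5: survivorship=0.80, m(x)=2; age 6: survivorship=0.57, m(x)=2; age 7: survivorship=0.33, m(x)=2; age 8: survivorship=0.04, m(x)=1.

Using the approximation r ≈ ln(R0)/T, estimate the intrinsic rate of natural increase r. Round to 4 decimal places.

R0 = Σ lx·mx = 0 + 0.92 + 0.91 + 0.9 + 1.74 + 1.6 + 1.14 + 0.66 + 0.04 = 7.91
Σ x·lx·mx = 32.18; T = 32.18/7.91 = 4.06827…
r ≈ ln(R0)/T = ln(7.91)/4.06827… = 0.508356… → 0.5084

0.5084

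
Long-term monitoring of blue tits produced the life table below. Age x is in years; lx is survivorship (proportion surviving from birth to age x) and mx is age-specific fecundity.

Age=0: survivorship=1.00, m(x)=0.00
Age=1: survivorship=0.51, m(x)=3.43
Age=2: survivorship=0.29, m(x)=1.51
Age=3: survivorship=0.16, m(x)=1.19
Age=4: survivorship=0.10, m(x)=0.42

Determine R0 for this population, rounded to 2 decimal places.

lx·mx by age: 0, 1.7493, 0.4379, 0.1904, 0.042
R0 = Σ lx·mx = 2.4196 → 2.42

2.42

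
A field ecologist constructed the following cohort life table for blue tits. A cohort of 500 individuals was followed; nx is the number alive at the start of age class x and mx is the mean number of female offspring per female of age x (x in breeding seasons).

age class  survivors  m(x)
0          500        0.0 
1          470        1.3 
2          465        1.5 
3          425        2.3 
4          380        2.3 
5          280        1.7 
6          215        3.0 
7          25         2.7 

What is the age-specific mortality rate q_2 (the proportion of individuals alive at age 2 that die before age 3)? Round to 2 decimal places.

0.09

lx = nx/n0 = nx/500: 1, 0.94, 0.93, 0.85, 0.76, 0.56, 0.43, 0.05
q_2 = (l_2 − l_3) / l_2 = (0.93 − 0.85) / 0.93
     = 0.08 / 0.93 = 0.086022… → 0.09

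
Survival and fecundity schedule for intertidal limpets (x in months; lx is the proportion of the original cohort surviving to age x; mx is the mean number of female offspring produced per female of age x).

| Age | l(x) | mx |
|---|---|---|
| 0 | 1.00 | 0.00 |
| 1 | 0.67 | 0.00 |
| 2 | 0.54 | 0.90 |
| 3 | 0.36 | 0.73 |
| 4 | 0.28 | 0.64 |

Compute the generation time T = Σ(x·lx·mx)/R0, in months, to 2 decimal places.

lx·mx: 0, 0, 0.486, 0.2628, 0.1792 → R0 = 0.928
x·lx·mx: 0, 0, 0.972, 0.7884, 0.7168 → Σ = 2.4772
T = 2.4772 / 0.928 = 2.669397… → 2.67

2.67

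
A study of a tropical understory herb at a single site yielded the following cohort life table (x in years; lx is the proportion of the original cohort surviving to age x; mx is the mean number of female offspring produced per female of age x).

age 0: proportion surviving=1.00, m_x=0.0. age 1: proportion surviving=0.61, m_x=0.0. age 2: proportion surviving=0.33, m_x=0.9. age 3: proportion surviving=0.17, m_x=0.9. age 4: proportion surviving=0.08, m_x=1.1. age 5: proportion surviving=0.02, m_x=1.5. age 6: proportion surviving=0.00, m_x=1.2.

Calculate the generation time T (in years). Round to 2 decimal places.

lx·mx: 0, 0, 0.297, 0.153, 0.088, 0.03, 0 → R0 = 0.568
x·lx·mx: 0, 0, 0.594, 0.459, 0.352, 0.15, 0 → Σ = 1.555
T = 1.555 / 0.568 = 2.737676… → 2.74

2.74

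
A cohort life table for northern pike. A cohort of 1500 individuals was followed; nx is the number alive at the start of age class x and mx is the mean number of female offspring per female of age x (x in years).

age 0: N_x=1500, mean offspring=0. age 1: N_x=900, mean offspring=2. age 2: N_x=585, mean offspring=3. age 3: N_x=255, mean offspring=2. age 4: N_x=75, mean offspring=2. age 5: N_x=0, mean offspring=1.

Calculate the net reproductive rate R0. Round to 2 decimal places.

lx = nx/n0 = nx/1500: 1, 0.6, 0.39, 0.17, 0.05, 0
lx·mx by age: 0, 1.2, 1.17, 0.34, 0.1, 0
R0 = Σ lx·mx = 2.81 → 2.81

2.81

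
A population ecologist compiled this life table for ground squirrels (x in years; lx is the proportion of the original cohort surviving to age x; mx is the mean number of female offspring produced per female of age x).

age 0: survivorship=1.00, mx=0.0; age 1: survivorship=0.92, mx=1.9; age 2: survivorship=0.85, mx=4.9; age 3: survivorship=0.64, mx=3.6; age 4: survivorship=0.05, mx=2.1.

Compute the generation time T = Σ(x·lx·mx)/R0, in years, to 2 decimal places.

lx·mx: 0, 1.748, 4.165, 2.304, 0.105 → R0 = 8.322
x·lx·mx: 0, 1.748, 8.33, 6.912, 0.42 → Σ = 17.41
T = 17.41 / 8.322 = 2.092045… → 2.09

2.09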